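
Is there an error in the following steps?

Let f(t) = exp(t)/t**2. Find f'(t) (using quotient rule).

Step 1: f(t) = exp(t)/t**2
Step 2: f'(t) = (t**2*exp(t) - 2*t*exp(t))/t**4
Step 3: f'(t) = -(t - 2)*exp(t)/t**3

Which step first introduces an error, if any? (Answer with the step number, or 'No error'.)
Step 3

Step 3 is incorrect due to a sign flip.
The step shows: -(t - 2)*exp(t)/t**3
The correct value should be: (t - 2)*exp(t)/t**3

Explanation: The sign of the whole expression was flipped: the term (t - 2)*exp(t)/t**3 was incorrectly written as -(t - 2)*exp(t)/t**3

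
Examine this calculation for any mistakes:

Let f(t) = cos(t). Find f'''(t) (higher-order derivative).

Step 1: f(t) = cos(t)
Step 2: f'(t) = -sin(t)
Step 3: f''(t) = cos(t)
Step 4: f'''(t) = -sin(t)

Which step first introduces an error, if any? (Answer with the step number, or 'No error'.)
Step 3

Step 3 is incorrect due to a sign flip.
The step shows: cos(t)
The correct value should be: -cos(t)

Explanation: The sign of the whole expression was flipped: the term -cos(t) was incorrectly written as cos(t)
The later steps are derived from this incorrect expression, so the error originates in Step 3.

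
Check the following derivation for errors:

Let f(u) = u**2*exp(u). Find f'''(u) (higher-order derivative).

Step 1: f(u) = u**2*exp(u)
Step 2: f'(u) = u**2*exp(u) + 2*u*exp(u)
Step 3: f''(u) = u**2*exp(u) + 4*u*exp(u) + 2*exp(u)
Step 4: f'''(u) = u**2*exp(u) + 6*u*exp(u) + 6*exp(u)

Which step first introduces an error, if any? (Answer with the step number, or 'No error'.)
No error

All steps in this derivation are correct.
The final answer f'''(u) = u**2*exp(u) + 6*u*exp(u) + 6*exp(u) is valid.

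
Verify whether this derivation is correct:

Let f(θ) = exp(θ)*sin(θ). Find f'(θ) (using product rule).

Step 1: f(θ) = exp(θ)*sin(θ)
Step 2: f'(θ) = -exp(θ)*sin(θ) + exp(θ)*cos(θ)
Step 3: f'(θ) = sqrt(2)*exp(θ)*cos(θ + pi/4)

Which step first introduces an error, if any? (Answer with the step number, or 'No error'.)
Step 2

Step 2 is incorrect due to a sign flip.
The step shows: -exp(θ)*sin(θ) + exp(θ)*cos(θ)
The correct value should be: exp(θ)*sin(θ) + exp(θ)*cos(θ)

Explanation: The sign of one term was flipped: the term exp(θ)*sin(θ) was incorrectly written as -exp(θ)*sin(θ)
The later steps are derived from this incorrect expression, so the error originates in Step 2.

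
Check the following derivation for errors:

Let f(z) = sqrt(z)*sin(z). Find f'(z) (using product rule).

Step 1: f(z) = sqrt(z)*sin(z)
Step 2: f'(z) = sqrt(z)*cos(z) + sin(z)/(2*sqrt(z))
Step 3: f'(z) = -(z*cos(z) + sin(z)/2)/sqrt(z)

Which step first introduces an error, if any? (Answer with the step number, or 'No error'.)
Step 3

Step 3 is incorrect due to a sign flip.
The step shows: -(z*cos(z) + sin(z)/2)/sqrt(z)
The correct value should be: (z*cos(z) + sin(z)/2)/sqrt(z)

Explanation: The sign of the whole expression was flipped: the term (z*cos(z) + sin(z)/2)/sqrt(z) was incorrectly written as -(z*cos(z) + sin(z)/2)/sqrt(z)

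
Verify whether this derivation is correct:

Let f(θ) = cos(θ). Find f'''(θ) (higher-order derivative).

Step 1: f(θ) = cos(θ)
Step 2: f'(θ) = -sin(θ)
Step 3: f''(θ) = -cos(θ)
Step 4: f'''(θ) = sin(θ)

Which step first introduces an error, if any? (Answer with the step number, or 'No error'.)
No error

All steps in this derivation are correct.
The final answer f'''(θ) = sin(θ) is valid.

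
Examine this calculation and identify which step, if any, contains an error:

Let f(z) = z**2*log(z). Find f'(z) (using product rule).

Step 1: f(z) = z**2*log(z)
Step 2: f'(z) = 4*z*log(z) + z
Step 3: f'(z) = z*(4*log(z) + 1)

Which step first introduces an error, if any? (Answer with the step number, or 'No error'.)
Step 2

Step 2 is incorrect due to a wrong coefficient.
The step shows: 4*z*log(z) + z
The correct value should be: 2*z*log(z) + z

Explanation: The coefficient 2 was incorrectly written as 4: the term 2*z*log(z) was incorrectly written as 4*z*log(z)
The later steps are derived from this incorrect expression, so the error originates in Step 2.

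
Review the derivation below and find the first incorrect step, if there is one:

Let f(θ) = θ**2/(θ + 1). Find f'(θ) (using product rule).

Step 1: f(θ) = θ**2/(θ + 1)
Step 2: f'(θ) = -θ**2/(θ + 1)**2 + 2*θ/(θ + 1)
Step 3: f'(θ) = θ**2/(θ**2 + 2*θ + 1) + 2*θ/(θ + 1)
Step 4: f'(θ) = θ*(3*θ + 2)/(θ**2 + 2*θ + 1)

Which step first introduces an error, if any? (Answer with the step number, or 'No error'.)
Step 3

Step 3 is incorrect due to a sign flip.
The step shows: θ**2/(θ**2 + 2*θ + 1) + 2*θ/(θ + 1)
The correct value should be: -θ**2/(θ**2 + 2*θ + 1) + 2*θ/(θ + 1)

Explanation: The sign of one term was flipped: the term -θ**2/(θ**2 + 2*θ + 1) was incorrectly written as θ**2/(θ**2 + 2*θ + 1)
The later steps are derived from this incorrect expression, so the error originates in Step 3.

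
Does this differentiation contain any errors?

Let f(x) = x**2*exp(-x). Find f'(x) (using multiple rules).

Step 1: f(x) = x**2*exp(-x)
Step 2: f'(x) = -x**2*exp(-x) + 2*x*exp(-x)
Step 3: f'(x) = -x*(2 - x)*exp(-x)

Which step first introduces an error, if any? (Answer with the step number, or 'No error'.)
Step 3

Step 3 is incorrect due to a sign flip.
The step shows: -x*(2 - x)*exp(-x)
The correct value should be: x*(2 - x)*exp(-x)

Explanation: The sign of the whole expression was flipped: the term x*(2 - x)*exp(-x) was incorrectly written as -x*(2 - x)*exp(-x)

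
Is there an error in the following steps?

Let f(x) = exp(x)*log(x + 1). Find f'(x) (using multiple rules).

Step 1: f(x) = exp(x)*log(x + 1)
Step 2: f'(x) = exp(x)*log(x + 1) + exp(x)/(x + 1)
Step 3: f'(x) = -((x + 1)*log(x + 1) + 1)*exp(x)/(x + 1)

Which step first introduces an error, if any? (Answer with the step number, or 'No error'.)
Step 3

Step 3 is incorrect due to a sign flip.
The step shows: -((x + 1)*log(x + 1) + 1)*exp(x)/(x + 1)
The correct value should be: ((x + 1)*log(x + 1) + 1)*exp(x)/(x + 1)

Explanation: The sign of the whole expression was flipped: the term ((x + 1)*log(x + 1) + 1)*exp(x)/(x + 1) was incorrectly written as -((x + 1)*log(x + 1) + 1)*exp(x)/(x + 1)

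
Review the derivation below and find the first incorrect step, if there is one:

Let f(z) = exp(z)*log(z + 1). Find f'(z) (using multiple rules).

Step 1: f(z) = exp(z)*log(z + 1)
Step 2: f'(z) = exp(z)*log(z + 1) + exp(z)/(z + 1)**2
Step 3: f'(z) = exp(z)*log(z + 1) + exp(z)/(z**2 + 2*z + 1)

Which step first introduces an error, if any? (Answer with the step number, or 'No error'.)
Step 2

Step 2 is incorrect due to a wrong exponent.
The step shows: exp(z)*log(z + 1) + exp(z)/(z + 1)**2
The correct value should be: exp(z)*log(z + 1) + exp(z)/(z + 1)

Explanation: The exponent -1 on z + 1 was incorrectly written as -2: the term exp(z)/(z + 1) was incorrectly written as exp(z)/(z + 1)**2
The later steps are derived from this incorrect expression, so the error originates in Step 2.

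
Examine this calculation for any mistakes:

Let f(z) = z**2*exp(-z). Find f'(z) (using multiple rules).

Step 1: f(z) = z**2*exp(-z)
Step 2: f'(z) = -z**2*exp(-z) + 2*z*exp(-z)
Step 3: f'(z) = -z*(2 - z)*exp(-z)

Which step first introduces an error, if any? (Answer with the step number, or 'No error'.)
Step 3

Step 3 is incorrect due to a sign flip.
The step shows: -z*(2 - z)*exp(-z)
The correct value should be: z*(2 - z)*exp(-z)

Explanation: The sign of the whole expression was flipped: the term z*(2 - z)*exp(-z) was incorrectly written as -z*(2 - z)*exp(-z)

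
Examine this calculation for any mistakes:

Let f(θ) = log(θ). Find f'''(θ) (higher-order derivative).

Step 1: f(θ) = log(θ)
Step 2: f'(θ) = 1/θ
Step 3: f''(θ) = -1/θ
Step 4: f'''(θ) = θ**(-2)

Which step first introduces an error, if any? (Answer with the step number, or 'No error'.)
Step 3

Step 3 is incorrect due to a wrong exponent.
The step shows: -1/θ
The correct value should be: -1/θ**2

Explanation: The exponent -2 on θ was incorrectly written as -1: the term -1/θ**2 was incorrectly written as -1/θ
The later steps are derived from this incorrect expression, so the error originates in Step 3.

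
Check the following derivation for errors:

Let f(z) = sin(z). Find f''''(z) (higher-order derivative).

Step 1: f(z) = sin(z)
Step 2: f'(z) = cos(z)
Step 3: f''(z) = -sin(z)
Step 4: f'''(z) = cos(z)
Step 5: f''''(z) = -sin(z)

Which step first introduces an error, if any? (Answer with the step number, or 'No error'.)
Step 4

Step 4 is incorrect due to a sign flip.
The step shows: cos(z)
The correct value should be: -cos(z)

Explanation: The sign of the whole expression was flipped: the term -cos(z) was incorrectly written as cos(z)
The later steps are derived from this incorrect expression, so the error originates in Step 4.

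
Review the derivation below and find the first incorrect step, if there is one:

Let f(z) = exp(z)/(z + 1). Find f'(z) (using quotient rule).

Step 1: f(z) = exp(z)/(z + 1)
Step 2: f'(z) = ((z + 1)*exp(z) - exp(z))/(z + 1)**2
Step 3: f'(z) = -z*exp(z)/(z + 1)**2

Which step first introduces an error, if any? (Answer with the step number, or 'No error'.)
Step 3

Step 3 is incorrect due to a sign flip.
The step shows: -z*exp(z)/(z + 1)**2
The correct value should be: z*exp(z)/(z + 1)**2

Explanation: The sign of the whole expression was flipped: the term z*exp(z)/(z + 1)**2 was incorrectly written as -z*exp(z)/(z + 1)**2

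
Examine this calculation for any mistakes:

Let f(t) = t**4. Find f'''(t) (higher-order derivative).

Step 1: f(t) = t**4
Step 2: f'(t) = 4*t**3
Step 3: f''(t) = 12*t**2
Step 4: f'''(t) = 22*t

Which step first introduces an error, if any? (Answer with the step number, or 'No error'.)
Step 4

Step 4 is incorrect due to a wrong coefficient.
The step shows: 22*t
The correct value should be: 24*t

Explanation: The coefficient 24 was incorrectly written as 22: the term 24*t was incorrectly written as 22*t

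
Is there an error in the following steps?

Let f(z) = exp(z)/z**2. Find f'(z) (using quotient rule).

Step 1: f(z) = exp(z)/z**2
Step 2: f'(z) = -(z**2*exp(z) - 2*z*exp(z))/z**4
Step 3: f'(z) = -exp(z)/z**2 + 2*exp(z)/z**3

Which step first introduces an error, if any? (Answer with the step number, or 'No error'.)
Step 2

Step 2 is incorrect due to a sign flip.
The step shows: -(z**2*exp(z) - 2*z*exp(z))/z**4
The correct value should be: (z**2*exp(z) - 2*z*exp(z))/z**4

Explanation: The sign of the whole expression was flipped: the term (z**2*exp(z) - 2*z*exp(z))/z**4 was incorrectly written as -(z**2*exp(z) - 2*z*exp(z))/z**4
The later steps are derived from this incorrect expression, so the error originates in Step 2.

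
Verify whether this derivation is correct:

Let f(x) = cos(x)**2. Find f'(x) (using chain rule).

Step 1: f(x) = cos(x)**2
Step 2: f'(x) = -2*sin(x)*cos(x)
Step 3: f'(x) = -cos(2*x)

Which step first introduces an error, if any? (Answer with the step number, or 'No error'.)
Step 3

Step 3 is incorrect due to a wrong trig function.
The step shows: -cos(2*x)
The correct value should be: -sin(2*x)

Explanation: sin(2*x) was incorrectly written as cos(2*x): the term -sin(2*x) was incorrectly written as -cos(2*x)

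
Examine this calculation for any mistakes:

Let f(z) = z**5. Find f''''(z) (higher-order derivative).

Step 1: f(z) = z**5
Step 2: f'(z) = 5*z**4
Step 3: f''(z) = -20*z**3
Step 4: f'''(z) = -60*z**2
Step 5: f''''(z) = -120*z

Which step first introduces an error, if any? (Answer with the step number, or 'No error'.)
Step 3

Step 3 is incorrect due to a sign flip.
The step shows: -20*z**3
The correct value should be: 20*z**3

Explanation: The sign of the whole expression was flipped: the term 20*z**3 was incorrectly written as -20*z**3
The later steps are derived from this incorrect expression, so the error originates in Step 3.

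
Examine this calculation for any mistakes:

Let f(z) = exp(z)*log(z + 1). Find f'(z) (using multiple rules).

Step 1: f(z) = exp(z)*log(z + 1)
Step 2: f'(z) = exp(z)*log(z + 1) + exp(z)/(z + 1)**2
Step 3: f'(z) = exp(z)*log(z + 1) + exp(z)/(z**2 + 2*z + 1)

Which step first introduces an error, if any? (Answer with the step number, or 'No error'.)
Step 2

Step 2 is incorrect due to a wrong exponent.
The step shows: exp(z)*log(z + 1) + exp(z)/(z + 1)**2
The correct value should be: exp(z)*log(z + 1) + exp(z)/(z + 1)

Explanation: The exponent -1 on z + 1 was incorrectly written as -2: the term exp(z)/(z + 1) was incorrectly written as exp(z)/(z + 1)**2
The later steps are derived from this incorrect expression, so the error originates in Step 2.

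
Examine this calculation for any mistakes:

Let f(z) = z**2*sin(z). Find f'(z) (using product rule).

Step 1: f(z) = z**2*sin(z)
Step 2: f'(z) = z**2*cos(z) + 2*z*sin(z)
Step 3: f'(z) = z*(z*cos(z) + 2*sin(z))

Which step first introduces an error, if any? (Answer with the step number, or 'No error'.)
No error

All steps in this derivation are correct.
The final answer f'(z) = z*(z*cos(z) + 2*sin(z)) is valid.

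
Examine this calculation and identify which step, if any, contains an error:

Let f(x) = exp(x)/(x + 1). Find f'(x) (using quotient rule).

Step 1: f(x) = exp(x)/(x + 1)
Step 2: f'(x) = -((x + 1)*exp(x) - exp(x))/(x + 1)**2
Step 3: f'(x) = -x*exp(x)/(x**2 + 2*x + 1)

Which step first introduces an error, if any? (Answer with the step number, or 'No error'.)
Step 2

Step 2 is incorrect due to a sign flip.
The step shows: -((x + 1)*exp(x) - exp(x))/(x + 1)**2
The correct value should be: ((x + 1)*exp(x) - exp(x))/(x + 1)**2

Explanation: The sign of the whole expression was flipped: the term ((x + 1)*exp(x) - exp(x))/(x + 1)**2 was incorrectly written as -((x + 1)*exp(x) - exp(x))/(x + 1)**2
The later steps are derived from this incorrect expression, so the error originates in Step 2.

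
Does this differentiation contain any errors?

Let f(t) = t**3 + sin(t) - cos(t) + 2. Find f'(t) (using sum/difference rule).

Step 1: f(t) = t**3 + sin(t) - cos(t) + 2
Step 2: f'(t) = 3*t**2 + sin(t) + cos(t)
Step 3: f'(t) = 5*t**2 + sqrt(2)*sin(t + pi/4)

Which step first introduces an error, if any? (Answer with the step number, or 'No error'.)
Step 3

Step 3 is incorrect due to a wrong coefficient.
The step shows: 5*t**2 + sqrt(2)*sin(t + pi/4)
The correct value should be: 3*t**2 + sqrt(2)*sin(t + pi/4)

Explanation: The coefficient 3 was incorrectly written as 5: the term 3*t**2 was incorrectly written as 5*t**2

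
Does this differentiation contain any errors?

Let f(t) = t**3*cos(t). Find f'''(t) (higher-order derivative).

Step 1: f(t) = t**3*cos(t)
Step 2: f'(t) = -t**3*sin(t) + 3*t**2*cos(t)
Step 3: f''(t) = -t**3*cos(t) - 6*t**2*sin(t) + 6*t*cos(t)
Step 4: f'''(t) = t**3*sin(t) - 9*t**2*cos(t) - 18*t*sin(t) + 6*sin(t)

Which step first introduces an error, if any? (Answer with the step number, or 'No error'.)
Step 4

Step 4 is incorrect due to a wrong trig function.
The step shows: t**3*sin(t) - 9*t**2*cos(t) - 18*t*sin(t) + 6*sin(t)
The correct value should be: t**3*sin(t) - 9*t**2*cos(t) - 18*t*sin(t) + 6*cos(t)

Explanation: cos(t) was incorrectly written as sin(t): the term 6*cos(t) was incorrectly written as 6*sin(t)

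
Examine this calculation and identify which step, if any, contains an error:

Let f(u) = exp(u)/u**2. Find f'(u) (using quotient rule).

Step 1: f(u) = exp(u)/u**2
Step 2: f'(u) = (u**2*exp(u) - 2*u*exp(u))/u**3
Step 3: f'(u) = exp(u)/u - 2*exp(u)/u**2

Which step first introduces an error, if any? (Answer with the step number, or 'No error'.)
Step 2

Step 2 is incorrect due to a wrong exponent.
The step shows: (u**2*exp(u) - 2*u*exp(u))/u**3
The correct value should be: (u**2*exp(u) - 2*u*exp(u))/u**4

Explanation: The exponent -4 on u was incorrectly written as -3: the term (u**2*exp(u) - 2*u*exp(u))/u**4 was incorrectly written as (u**2*exp(u) - 2*u*exp(u))/u**3
The later steps are derived from this incorrect expression, so the error originates in Step 2.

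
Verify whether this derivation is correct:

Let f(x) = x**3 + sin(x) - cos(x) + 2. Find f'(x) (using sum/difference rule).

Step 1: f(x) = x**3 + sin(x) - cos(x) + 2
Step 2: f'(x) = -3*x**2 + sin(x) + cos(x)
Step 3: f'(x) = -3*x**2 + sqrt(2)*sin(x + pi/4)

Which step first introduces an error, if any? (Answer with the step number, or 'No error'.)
Step 2

Step 2 is incorrect due to a sign flip.
The step shows: -3*x**2 + sin(x) + cos(x)
The correct value should be: 3*x**2 + sin(x) + cos(x)

Explanation: The sign of one term was flipped: the term 3*x**2 was incorrectly written as -3*x**2
The later steps are derived from this incorrect expression, so the error originates in Step 2.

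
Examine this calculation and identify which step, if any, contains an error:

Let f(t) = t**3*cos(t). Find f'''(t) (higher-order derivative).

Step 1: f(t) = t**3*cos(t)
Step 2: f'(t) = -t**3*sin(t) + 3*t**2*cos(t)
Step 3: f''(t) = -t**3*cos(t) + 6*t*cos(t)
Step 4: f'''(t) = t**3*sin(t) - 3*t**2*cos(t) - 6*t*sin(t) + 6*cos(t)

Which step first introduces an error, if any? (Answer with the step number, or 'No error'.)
Step 3

Step 3 is incorrect due to a dropped term.
The step shows: -t**3*cos(t) + 6*t*cos(t)
The correct value should be: -t**3*cos(t) - 6*t**2*sin(t) + 6*t*cos(t)

Explanation: A term was dropped: the term -6*t**2*sin(t) was incorrectly omitted
The later steps are derived from this incorrect expression, so the error originates in Step 3.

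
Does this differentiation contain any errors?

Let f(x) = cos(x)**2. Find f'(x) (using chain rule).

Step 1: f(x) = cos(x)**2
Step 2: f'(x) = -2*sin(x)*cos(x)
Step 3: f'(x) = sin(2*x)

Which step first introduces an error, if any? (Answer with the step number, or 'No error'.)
Step 3

Step 3 is incorrect due to a sign flip.
The step shows: sin(2*x)
The correct value should be: -sin(2*x)

Explanation: The sign of the whole expression was flipped: the term -sin(2*x) was incorrectly written as sin(2*x)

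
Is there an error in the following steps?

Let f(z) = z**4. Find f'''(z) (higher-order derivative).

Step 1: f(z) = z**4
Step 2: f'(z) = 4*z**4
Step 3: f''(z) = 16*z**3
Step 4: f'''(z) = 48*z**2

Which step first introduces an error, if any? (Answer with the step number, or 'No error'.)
Step 2

Step 2 is incorrect due to a wrong exponent.
The step shows: 4*z**4
The correct value should be: 4*z**3

Explanation: The exponent 3 on z was incorrectly written as 4: the term 4*z**3 was incorrectly written as 4*z**4
The later steps are derived from this incorrect expression, so the error originates in Step 2.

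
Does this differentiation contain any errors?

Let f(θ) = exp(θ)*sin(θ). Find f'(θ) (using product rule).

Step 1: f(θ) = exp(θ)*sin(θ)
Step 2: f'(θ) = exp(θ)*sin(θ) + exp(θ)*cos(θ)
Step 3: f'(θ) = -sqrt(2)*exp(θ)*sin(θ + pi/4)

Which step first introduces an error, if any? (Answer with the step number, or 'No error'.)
Step 3

Step 3 is incorrect due to a sign flip.
The step shows: -sqrt(2)*exp(θ)*sin(θ + pi/4)
The correct value should be: sqrt(2)*exp(θ)*sin(θ + pi/4)

Explanation: The sign of the whole expression was flipped: the term sqrt(2)*exp(θ)*sin(θ + pi/4) was incorrectly written as -sqrt(2)*exp(θ)*sin(θ + pi/4)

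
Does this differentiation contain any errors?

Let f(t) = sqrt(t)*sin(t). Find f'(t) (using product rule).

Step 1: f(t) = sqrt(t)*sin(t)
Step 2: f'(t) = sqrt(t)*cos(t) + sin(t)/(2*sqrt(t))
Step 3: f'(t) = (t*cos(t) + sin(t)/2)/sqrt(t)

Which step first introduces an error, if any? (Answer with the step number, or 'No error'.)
No error

All steps in this derivation are correct.
The final answer f'(t) = (t*cos(t) + sin(t)/2)/sqrt(t) is valid.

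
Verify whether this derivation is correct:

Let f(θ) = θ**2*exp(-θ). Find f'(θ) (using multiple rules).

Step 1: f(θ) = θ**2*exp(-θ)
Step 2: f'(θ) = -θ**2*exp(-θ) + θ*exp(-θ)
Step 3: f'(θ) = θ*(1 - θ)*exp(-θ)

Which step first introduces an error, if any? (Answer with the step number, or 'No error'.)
Step 2

Step 2 is incorrect due to a wrong coefficient.
The step shows: -θ**2*exp(-θ) + θ*exp(-θ)
The correct value should be: -θ**2*exp(-θ) + 2*θ*exp(-θ)

Explanation: The coefficient 2 was incorrectly written as 1: the term 2*θ*exp(-θ) was incorrectly written as θ*exp(-θ)
The later steps are derived from this incorrect expression, so the error originates in Step 2.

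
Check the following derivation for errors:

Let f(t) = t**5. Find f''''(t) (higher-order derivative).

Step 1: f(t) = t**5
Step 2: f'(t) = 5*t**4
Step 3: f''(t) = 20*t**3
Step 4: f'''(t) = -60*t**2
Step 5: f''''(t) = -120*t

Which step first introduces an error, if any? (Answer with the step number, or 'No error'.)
Step 4

Step 4 is incorrect due to a sign flip.
The step shows: -60*t**2
The correct value should be: 60*t**2

Explanation: The sign of the whole expression was flipped: the term 60*t**2 was incorrectly written as -60*t**2
The later steps are derived from this incorrect expression, so the error originates in Step 4.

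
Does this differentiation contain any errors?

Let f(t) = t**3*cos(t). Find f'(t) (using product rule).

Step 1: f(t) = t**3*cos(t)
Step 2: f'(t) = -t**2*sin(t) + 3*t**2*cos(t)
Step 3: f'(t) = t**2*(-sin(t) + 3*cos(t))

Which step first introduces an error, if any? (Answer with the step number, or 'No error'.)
Step 2

Step 2 is incorrect due to a wrong exponent.
The step shows: -t**2*sin(t) + 3*t**2*cos(t)
The correct value should be: -t**3*sin(t) + 3*t**2*cos(t)

Explanation: The exponent 3 on t was incorrectly written as 2: the term -t**3*sin(t) was incorrectly written as -t**2*sin(t)
The later steps are derived from this incorrect expression, so the error originates in Step 2.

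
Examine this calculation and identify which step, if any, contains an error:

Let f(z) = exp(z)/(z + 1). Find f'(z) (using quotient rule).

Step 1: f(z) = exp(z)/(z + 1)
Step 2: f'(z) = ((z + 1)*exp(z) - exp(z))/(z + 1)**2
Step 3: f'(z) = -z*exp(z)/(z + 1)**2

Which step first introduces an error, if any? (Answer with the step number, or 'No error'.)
Step 3

Step 3 is incorrect due to a sign flip.
The step shows: -z*exp(z)/(z + 1)**2
The correct value should be: z*exp(z)/(z + 1)**2

Explanation: The sign of the whole expression was flipped: the term z*exp(z)/(z + 1)**2 was incorrectly written as -z*exp(z)/(z + 1)**2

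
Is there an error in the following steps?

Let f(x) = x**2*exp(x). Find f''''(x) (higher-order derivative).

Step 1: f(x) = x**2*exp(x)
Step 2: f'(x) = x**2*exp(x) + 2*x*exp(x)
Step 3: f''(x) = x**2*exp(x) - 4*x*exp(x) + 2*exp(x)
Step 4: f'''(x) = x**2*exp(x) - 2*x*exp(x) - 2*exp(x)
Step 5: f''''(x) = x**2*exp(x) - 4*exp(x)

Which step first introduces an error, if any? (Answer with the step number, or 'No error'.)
Step 3

Step 3 is incorrect due to a sign flip.
The step shows: x**2*exp(x) - 4*x*exp(x) + 2*exp(x)
The correct value should be: x**2*exp(x) + 4*x*exp(x) + 2*exp(x)

Explanation: The sign of one term was flipped: the term 4*x*exp(x) was incorrectly written as -4*x*exp(x)
The later steps are derived from this incorrect expression, so the error originates in Step 3.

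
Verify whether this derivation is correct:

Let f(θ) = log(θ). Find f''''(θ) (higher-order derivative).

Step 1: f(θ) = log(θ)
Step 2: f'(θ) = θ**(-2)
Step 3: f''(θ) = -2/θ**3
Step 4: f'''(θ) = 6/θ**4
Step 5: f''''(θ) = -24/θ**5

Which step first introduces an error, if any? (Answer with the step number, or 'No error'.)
Step 2

Step 2 is incorrect due to a wrong exponent.
The step shows: θ**(-2)
The correct value should be: 1/θ

Explanation: The exponent -1 on θ was incorrectly written as -2: the term 1/θ was incorrectly written as θ**(-2)
The later steps are derived from this incorrect expression, so the error originates in Step 2.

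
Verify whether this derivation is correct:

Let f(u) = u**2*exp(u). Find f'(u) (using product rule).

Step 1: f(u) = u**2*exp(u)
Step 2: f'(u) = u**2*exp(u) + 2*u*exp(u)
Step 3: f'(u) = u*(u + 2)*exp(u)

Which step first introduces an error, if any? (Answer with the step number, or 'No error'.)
No error

All steps in this derivation are correct.
The final answer f'(u) = u*(u + 2)*exp(u) is valid.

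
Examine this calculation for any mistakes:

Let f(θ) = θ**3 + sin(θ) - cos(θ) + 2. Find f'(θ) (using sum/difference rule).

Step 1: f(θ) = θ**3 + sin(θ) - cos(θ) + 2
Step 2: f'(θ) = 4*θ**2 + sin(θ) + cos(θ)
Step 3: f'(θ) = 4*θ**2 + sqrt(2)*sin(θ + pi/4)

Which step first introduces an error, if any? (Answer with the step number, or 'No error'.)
Step 2

Step 2 is incorrect due to a wrong coefficient.
The step shows: 4*θ**2 + sin(θ) + cos(θ)
The correct value should be: 3*θ**2 + sin(θ) + cos(θ)

Explanation: The coefficient 3 was incorrectly written as 4: the term 3*θ**2 was incorrectly written as 4*θ**2
The later steps are derived from this incorrect expression, so the error originates in Step 2.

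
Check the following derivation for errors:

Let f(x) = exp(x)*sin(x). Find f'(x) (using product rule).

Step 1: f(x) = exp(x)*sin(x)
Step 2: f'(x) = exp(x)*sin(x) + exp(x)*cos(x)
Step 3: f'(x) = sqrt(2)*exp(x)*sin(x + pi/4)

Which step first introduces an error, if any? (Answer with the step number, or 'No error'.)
No error

All steps in this derivation are correct.
The final answer f'(x) = sqrt(2)*exp(x)*sin(x + pi/4) is valid.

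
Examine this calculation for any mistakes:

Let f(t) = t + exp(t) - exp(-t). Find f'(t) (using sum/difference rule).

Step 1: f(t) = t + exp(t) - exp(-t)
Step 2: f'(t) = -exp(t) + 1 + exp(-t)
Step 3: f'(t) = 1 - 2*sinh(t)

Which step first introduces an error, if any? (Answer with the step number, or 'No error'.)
Step 2

Step 2 is incorrect due to a sign flip.
The step shows: -exp(t) + 1 + exp(-t)
The correct value should be: exp(t) + 1 + exp(-t)

Explanation: The sign of one term was flipped: the term exp(t) was incorrectly written as -exp(t)
The later steps are derived from this incorrect expression, so the error originates in Step 2.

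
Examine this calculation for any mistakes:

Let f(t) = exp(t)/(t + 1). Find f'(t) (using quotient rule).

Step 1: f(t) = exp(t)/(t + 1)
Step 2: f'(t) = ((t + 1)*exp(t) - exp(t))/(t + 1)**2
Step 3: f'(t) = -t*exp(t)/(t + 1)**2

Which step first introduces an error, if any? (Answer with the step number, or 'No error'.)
Step 3

Step 3 is incorrect due to a sign flip.
The step shows: -t*exp(t)/(t + 1)**2
The correct value should be: t*exp(t)/(t + 1)**2

Explanation: The sign of the whole expression was flipped: the term t*exp(t)/(t + 1)**2 was incorrectly written as -t*exp(t)/(t + 1)**2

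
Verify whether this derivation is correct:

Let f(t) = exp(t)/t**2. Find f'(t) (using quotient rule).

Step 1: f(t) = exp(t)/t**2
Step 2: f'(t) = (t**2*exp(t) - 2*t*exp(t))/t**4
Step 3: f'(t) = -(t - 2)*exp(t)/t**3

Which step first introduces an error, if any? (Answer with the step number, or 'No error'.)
Step 3

Step 3 is incorrect due to a sign flip.
The step shows: -(t - 2)*exp(t)/t**3
The correct value should be: (t - 2)*exp(t)/t**3

Explanation: The sign of the whole expression was flipped: the term (t - 2)*exp(t)/t**3 was incorrectly written as -(t - 2)*exp(t)/t**3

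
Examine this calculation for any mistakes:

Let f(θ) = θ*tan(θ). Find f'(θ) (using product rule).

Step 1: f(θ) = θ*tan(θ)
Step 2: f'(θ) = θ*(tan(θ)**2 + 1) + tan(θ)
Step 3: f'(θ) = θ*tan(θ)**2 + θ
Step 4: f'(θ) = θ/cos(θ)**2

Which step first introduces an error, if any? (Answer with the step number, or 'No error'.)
Step 3

Step 3 is incorrect due to a dropped term.
The step shows: θ*tan(θ)**2 + θ
The correct value should be: θ*tan(θ)**2 + θ + tan(θ)

Explanation: A term was dropped: the term tan(θ) was incorrectly omitted
The later steps are derived from this incorrect expression, so the error originates in Step 3.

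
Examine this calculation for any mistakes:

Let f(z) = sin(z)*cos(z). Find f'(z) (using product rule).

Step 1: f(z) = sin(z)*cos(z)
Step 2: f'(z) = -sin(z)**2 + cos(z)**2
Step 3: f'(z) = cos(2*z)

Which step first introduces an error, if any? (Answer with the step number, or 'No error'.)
No error

All steps in this derivation are correct.
The final answer f'(z) = cos(2*z) is valid.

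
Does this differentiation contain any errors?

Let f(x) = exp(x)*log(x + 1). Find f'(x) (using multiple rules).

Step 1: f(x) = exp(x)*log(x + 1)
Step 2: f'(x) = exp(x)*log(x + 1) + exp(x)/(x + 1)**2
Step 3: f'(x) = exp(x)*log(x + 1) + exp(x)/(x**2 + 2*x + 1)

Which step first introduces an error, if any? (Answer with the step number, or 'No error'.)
Step 2

Step 2 is incorrect due to a wrong exponent.
The step shows: exp(x)*log(x + 1) + exp(x)/(x + 1)**2
The correct value should be: exp(x)*log(x + 1) + exp(x)/(x + 1)

Explanation: The exponent -1 on x + 1 was incorrectly written as -2: the term exp(x)/(x + 1) was incorrectly written as exp(x)/(x + 1)**2
The later steps are derived from this incorrect expression, so the error originates in Step 2.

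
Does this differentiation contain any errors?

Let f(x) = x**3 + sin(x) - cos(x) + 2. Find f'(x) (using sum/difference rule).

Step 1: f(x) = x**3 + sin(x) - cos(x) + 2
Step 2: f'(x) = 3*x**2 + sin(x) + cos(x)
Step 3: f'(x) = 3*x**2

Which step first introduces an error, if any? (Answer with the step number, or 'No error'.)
Step 3

Step 3 is incorrect due to a dropped term.
The step shows: 3*x**2
The correct value should be: 3*x**2 + sqrt(2)*sin(x + pi/4)

Explanation: A term was dropped: the term sqrt(2)*sin(x + pi/4) was incorrectly omitted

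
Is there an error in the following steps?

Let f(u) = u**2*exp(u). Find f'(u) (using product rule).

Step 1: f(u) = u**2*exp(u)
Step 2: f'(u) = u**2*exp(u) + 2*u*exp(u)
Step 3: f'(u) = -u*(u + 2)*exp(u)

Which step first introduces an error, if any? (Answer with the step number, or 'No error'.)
Step 3

Step 3 is incorrect due to a sign flip.
The step shows: -u*(u + 2)*exp(u)
The correct value should be: u*(u + 2)*exp(u)

Explanation: The sign of the whole expression was flipped: the term u*(u + 2)*exp(u) was incorrectly written as -u*(u + 2)*exp(u)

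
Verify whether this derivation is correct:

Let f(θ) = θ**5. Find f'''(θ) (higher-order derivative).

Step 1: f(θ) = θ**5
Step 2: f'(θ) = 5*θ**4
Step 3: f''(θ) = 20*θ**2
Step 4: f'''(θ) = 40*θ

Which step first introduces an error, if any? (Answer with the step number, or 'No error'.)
Step 3

Step 3 is incorrect due to a wrong exponent.
The step shows: 20*θ**2
The correct value should be: 20*θ**3

Explanation: The exponent 3 on θ was incorrectly written as 2: the term 20*θ**3 was incorrectly written as 20*θ**2
The later steps are derived from this incorrect expression, so the error originates in Step 3.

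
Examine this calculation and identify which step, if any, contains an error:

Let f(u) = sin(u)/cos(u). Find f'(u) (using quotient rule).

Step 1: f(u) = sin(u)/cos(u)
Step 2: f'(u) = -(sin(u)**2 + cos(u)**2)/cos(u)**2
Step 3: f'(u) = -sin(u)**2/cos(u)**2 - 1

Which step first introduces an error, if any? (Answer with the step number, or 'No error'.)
Step 2

Step 2 is incorrect due to a sign flip.
The step shows: -(sin(u)**2 + cos(u)**2)/cos(u)**2
The correct value should be: (sin(u)**2 + cos(u)**2)/cos(u)**2

Explanation: The sign of the whole expression was flipped: the term (sin(u)**2 + cos(u)**2)/cos(u)**2 was incorrectly written as -(sin(u)**2 + cos(u)**2)/cos(u)**2
The later steps are derived from this incorrect expression, so the error originates in Step 2.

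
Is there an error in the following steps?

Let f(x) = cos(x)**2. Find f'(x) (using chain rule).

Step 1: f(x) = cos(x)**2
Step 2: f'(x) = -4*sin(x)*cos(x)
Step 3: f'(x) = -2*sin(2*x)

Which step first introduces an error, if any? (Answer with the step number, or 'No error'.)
Step 2

Step 2 is incorrect due to a wrong coefficient.
The step shows: -4*sin(x)*cos(x)
The correct value should be: -2*sin(x)*cos(x)

Explanation: The coefficient -2 was incorrectly written as -4: the term -2*sin(x)*cos(x) was incorrectly written as -4*sin(x)*cos(x)
The later steps are derived from this incorrect expression, so the error originates in Step 2.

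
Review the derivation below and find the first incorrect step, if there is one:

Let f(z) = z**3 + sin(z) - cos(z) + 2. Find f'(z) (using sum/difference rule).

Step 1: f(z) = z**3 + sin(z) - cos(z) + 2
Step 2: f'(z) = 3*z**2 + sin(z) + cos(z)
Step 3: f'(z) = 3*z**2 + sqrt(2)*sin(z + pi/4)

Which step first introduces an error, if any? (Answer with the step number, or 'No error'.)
No error

All steps in this derivation are correct.
The final answer f'(z) = 3*z**2 + sqrt(2)*sin(z + pi/4) is valid.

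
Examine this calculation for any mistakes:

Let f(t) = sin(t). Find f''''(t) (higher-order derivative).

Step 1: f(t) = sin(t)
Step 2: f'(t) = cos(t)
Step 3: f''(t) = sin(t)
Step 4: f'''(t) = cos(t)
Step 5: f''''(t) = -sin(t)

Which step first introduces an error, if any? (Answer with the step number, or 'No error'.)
Step 3

Step 3 is incorrect due to a sign flip.
The step shows: sin(t)
The correct value should be: -sin(t)

Explanation: The sign of the whole expression was flipped: the term -sin(t) was incorrectly written as sin(t)
The later steps are derived from this incorrect expression, so the error originates in Step 3.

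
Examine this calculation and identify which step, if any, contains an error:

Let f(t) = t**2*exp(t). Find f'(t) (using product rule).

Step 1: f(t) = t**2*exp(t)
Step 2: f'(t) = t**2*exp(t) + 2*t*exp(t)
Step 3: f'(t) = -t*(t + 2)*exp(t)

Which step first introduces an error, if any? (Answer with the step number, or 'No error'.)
Step 3

Step 3 is incorrect due to a sign flip.
The step shows: -t*(t + 2)*exp(t)
The correct value should be: t*(t + 2)*exp(t)

Explanation: The sign of the whole expression was flipped: the term t*(t + 2)*exp(t) was incorrectly written as -t*(t + 2)*exp(t)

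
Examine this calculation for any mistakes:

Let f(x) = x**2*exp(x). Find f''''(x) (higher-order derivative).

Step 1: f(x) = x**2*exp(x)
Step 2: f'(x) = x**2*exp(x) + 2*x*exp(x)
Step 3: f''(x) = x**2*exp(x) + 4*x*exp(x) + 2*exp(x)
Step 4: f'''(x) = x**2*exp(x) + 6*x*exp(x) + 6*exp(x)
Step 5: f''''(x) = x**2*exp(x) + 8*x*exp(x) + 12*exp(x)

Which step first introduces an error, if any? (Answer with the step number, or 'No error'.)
No error

All steps in this derivation are correct.
The final answer f''''(x) = x**2*exp(x) + 8*x*exp(x) + 12*exp(x) is valid.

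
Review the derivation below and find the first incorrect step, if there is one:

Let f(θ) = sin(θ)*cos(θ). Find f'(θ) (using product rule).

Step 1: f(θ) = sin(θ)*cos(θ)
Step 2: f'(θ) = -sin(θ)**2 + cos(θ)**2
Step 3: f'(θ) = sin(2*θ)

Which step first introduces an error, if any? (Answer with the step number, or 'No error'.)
Step 3

Step 3 is incorrect due to a wrong trig function.
The step shows: sin(2*θ)
The correct value should be: cos(2*θ)

Explanation: cos(2*θ) was incorrectly written as sin(2*θ): the term cos(2*θ) was incorrectly written as sin(2*θ)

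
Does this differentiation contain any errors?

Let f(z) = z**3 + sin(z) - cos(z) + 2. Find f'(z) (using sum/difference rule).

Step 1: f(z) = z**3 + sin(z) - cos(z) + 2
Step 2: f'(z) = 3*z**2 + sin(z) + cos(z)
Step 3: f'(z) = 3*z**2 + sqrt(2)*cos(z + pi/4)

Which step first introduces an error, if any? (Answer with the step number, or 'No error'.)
Step 3

Step 3 is incorrect due to a wrong trig function.
The step shows: 3*z**2 + sqrt(2)*cos(z + pi/4)
The correct value should be: 3*z**2 + sqrt(2)*sin(z + pi/4)

Explanation: sin(z + pi/4) was incorrectly written as cos(z + pi/4): the term sqrt(2)*sin(z + pi/4) was incorrectly written as sqrt(2)*cos(z + pi/4)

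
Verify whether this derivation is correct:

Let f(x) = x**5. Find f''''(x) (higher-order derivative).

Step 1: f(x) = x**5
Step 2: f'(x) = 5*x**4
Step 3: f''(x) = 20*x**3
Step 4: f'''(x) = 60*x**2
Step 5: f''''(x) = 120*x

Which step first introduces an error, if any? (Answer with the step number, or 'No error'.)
No error

All steps in this derivation are correct.
The final answer f''''(x) = 120*x is valid.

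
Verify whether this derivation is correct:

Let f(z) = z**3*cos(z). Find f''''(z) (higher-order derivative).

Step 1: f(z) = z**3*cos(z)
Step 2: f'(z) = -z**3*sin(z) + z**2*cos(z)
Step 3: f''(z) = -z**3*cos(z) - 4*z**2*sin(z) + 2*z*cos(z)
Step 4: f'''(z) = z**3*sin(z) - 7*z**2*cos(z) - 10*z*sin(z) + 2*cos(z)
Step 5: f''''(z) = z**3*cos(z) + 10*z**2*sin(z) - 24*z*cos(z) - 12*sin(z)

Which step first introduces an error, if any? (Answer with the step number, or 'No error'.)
Step 2

Step 2 is incorrect due to a wrong coefficient.
The step shows: -z**3*sin(z) + z**2*cos(z)
The correct value should be: -z**3*sin(z) + 3*z**2*cos(z)

Explanation: The coefficient 3 was incorrectly written as 1: the term 3*z**2*cos(z) was incorrectly written as z**2*cos(z)
The later steps are derived from this incorrect expression, so the error originates in Step 2.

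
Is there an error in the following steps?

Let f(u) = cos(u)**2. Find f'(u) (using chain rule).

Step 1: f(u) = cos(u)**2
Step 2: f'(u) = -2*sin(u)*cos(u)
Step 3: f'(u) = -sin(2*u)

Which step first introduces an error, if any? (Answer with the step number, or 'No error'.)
No error

All steps in this derivation are correct.
The final answer f'(u) = -sin(2*u) is valid.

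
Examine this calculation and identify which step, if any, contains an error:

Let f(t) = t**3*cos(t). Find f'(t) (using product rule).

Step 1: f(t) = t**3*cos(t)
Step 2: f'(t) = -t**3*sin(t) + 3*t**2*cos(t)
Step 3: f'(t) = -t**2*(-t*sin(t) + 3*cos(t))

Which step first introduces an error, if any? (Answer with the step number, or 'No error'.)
Step 3

Step 3 is incorrect due to a sign flip.
The step shows: -t**2*(-t*sin(t) + 3*cos(t))
The correct value should be: t**2*(-t*sin(t) + 3*cos(t))

Explanation: The sign of the whole expression was flipped: the term t**2*(-t*sin(t) + 3*cos(t)) was incorrectly written as -t**2*(-t*sin(t) + 3*cos(t))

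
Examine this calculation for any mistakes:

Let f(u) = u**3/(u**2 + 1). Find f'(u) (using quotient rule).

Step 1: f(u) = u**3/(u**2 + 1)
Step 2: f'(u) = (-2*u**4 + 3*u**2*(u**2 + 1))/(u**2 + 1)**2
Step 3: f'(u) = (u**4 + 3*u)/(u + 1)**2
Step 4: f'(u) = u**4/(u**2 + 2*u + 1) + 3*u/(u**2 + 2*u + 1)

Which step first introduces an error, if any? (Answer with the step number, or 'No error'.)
Step 3

Step 3 is incorrect due to a wrong exponent.
The step shows: (u**4 + 3*u)/(u + 1)**2
The correct value should be: (u**4 + 3*u**2)/(u**2 + 1)**2

Explanation: The exponent 2 on u was incorrectly written as 1: the term (u**4 + 3*u**2)/(u**2 + 1)**2 was incorrectly written as (u**4 + 3*u)/(u + 1)**2
The later steps are derived from this incorrect expression, so the error originates in Step 3.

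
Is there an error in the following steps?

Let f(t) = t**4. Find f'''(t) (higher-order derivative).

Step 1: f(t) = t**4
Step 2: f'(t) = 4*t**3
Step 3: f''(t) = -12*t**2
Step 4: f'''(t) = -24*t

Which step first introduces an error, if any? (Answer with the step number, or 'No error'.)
Step 3

Step 3 is incorrect due to a sign flip.
The step shows: -12*t**2
The correct value should be: 12*t**2

Explanation: The sign of the whole expression was flipped: the term 12*t**2 was incorrectly written as -12*t**2
The later steps are derived from this incorrect expression, so the error originates in Step 3.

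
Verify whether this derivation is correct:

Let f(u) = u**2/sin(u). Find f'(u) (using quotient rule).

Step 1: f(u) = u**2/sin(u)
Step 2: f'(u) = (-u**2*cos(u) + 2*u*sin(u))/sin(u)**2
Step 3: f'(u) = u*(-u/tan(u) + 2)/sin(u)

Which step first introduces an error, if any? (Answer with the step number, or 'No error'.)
No error

All steps in this derivation are correct.
The final answer f'(u) = u*(-u/tan(u) + 2)/sin(u) is valid.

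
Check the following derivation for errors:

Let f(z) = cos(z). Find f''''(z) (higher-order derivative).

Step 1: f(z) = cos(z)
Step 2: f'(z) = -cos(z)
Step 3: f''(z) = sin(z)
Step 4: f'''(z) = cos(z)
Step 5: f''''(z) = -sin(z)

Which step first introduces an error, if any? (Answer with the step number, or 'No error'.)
Step 2

Step 2 is incorrect due to a wrong trig function.
The step shows: -cos(z)
The correct value should be: -sin(z)

Explanation: sin(z) was incorrectly written as cos(z): the term -sin(z) was incorrectly written as -cos(z)
The later steps are derived from this incorrect expression, so the error originates in Step 2.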